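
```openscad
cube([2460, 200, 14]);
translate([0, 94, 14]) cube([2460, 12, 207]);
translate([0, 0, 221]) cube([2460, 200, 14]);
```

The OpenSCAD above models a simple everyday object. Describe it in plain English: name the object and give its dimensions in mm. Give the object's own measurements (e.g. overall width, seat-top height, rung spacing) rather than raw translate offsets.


An I-beam lying along x, 2460 mm long. Overall section height 235 mm. Two flanges 200 mm wide (y) and 14 mm thick, one on the floor and one at the top; a web 12 mm thick runs between them, centred on the flange width.


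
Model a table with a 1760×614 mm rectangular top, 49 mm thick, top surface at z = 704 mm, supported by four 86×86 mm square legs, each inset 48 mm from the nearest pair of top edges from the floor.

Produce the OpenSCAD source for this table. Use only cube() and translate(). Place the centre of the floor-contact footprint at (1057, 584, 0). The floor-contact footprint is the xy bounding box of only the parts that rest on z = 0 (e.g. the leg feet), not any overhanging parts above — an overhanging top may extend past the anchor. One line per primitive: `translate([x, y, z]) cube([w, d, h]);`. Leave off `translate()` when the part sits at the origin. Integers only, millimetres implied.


translate([177, 277, 655]) cube([1760, 614, 49]);
translate([225, 325, 0]) cube([86, 86, 655]);
translate([1803, 325, 0]) cube([86, 86, 655]);
translate([225, 757, 0]) cube([86, 86, 655]);
translate([1803, 757, 0]) cube([86, 86, 655]);


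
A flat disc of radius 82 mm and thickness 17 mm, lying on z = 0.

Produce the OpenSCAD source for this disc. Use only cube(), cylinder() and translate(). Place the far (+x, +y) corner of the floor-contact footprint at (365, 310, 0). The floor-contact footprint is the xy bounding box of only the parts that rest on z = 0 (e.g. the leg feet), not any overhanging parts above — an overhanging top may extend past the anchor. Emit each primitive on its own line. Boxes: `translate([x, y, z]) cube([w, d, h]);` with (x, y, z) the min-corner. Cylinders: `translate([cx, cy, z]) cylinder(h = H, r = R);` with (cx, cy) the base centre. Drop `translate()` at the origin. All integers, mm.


translate([283, 228, 0]) cylinder(h = 17, r = 82);


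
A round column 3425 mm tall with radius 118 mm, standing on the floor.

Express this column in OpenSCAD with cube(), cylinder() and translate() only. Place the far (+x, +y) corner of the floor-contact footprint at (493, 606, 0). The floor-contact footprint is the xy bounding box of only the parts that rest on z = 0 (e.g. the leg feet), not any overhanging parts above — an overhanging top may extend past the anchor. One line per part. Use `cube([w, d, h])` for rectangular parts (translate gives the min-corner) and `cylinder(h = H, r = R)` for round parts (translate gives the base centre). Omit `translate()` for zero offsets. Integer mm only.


translate([375, 488, 0]) cylinder(h = 3425, r = 118);


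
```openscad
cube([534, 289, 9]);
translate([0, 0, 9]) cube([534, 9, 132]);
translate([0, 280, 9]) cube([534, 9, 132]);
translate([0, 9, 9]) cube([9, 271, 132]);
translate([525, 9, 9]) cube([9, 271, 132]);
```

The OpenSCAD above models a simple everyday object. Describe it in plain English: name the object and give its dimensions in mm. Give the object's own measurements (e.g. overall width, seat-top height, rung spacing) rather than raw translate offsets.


An open-topped rectangular box: outside dimensions 534×289×141 mm, with a uniform wall and base thickness of 9 mm. The base is a full 534×289 slab on the floor; four walls sit on top of the base. The front and back walls (the −y and +y sides) span the full width; the two side walls fit between them.


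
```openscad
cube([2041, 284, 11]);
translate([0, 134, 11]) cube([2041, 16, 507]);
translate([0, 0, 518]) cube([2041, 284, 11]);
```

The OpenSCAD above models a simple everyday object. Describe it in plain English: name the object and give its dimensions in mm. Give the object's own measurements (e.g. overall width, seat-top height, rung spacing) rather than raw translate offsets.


An I-beam lying along x, 2041 mm long. Overall section height 529 mm. Two flanges 284 mm wide (y) and 11 mm thick, one on the floor and one at the top; a web 16 mm thick runs between them, centred on the flange width.


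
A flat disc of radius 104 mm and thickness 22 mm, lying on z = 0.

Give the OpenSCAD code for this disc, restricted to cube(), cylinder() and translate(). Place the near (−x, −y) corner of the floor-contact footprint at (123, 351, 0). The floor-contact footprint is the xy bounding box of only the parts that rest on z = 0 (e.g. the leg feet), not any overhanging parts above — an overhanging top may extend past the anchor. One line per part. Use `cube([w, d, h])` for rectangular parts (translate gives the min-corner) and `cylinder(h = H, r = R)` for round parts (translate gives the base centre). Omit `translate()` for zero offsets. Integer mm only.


translate([227, 455, 0]) cylinder(h = 22, r = 104);


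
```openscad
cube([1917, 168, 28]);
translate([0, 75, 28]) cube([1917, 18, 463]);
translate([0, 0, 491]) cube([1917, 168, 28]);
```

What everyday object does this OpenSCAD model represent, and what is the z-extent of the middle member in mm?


An I-beam. The web height is 463 mm.

Two wide flanges with a thin centred web — an I-beam. Overall 519 mm minus two 28 mm flanges gives a web of 519 − 2·28 = 463 mm.


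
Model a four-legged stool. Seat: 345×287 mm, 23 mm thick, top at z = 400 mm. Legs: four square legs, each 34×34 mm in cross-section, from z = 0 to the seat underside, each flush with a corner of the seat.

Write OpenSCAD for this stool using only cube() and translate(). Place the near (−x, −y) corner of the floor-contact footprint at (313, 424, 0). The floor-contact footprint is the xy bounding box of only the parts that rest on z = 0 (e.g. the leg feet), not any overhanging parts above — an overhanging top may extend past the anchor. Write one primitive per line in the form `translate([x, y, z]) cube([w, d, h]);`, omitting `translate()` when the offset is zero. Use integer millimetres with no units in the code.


// leg_h = 400 - 23 = 377
translate([313, 424, 377]) cube([345, 287, 23]);
translate([313, 424, 0]) cube([34, 34, 377]);
translate([624, 424, 0]) cube([34, 34, 377]);
translate([313, 677, 0]) cube([34, 34, 377]);
translate([624, 677, 0]) cube([34, 34, 377]);


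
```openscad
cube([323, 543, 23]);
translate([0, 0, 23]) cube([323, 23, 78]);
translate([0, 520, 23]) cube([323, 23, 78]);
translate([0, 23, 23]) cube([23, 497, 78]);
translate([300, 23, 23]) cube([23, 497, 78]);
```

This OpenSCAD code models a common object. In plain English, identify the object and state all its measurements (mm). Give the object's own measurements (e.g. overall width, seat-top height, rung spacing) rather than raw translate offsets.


An open-topped rectangular box: outside dimensions 323×543×101 mm, with a uniform wall and base thickness of 23 mm. The base is a full 323×543 slab on the floor; four walls sit on top of the base. The front and back walls (the −y and +y sides) span the full width; the two side walls fit between them.


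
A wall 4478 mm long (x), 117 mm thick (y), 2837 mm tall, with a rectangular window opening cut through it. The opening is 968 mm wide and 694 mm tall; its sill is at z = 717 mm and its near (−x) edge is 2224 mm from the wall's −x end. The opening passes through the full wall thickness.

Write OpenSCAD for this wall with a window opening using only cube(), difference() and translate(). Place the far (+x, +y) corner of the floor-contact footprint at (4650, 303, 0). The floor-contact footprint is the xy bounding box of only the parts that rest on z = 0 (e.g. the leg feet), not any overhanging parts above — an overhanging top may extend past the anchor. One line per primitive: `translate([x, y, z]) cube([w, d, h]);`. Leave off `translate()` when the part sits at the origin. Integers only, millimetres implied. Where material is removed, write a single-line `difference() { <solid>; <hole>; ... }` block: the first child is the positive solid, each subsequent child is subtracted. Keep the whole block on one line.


difference() { translate([172, 186, 0]) cube([4478, 117, 2837]); translate([2396, 186, 717]) cube([968, 117, 694]); }


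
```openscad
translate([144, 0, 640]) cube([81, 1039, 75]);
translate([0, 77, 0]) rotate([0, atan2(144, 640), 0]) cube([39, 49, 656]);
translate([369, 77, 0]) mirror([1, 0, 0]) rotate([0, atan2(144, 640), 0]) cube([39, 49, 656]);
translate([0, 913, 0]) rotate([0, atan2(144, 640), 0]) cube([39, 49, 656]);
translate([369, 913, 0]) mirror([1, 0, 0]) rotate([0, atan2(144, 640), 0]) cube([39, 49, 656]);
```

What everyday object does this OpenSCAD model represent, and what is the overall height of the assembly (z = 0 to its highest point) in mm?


A sawhorse. The overall height is 715 mm.

A beam across two mirrored pairs of raked legs — a sawhorse. The beam's underside is at z = 640 (matching the legs' vertical rise in atan2(144, 640)) and the beam is 75 mm tall, so its top is at 640 + 75 = 715 mm. The raked legs top out at the beam's underside, so that is the highest point.


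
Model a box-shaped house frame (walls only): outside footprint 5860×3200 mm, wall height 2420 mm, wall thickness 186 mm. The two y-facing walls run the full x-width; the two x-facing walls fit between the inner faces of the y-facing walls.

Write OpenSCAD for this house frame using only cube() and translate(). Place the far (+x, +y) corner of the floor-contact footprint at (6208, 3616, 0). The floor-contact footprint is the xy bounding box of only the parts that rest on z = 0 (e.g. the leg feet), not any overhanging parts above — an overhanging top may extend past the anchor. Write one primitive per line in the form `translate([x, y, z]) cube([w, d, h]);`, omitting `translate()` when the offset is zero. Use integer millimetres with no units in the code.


translate([348, 416, 0]) cube([5860, 186, 2420]);
translate([348, 3430, 0]) cube([5860, 186, 2420]);
translate([348, 602, 0]) cube([186, 2828, 2420]);
translate([6022, 602, 0]) cube([186, 2828, 2420]);


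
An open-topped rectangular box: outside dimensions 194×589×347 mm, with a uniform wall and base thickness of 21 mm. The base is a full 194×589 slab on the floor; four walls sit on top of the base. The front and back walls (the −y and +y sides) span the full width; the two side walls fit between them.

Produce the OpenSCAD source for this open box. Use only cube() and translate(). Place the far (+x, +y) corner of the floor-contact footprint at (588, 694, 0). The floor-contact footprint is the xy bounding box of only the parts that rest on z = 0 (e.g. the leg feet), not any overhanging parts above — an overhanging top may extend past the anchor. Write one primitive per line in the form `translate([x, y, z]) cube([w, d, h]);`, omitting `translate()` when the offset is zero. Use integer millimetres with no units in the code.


translate([394, 105, 0]) cube([194, 589, 21]);
translate([394, 105, 21]) cube([194, 21, 326]);
translate([394, 673, 21]) cube([194, 21, 326]);
translate([394, 126, 21]) cube([21, 547, 326]);
translate([567, 126, 21]) cube([21, 547, 326]);


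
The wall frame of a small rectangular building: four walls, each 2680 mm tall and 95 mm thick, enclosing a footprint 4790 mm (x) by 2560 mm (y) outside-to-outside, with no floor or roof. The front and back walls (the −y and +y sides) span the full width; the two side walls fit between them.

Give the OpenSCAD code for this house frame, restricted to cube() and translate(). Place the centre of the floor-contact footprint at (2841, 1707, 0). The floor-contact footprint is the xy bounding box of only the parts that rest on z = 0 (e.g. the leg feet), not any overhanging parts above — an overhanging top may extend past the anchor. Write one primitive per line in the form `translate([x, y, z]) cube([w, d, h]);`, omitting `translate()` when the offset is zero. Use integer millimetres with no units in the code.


translate([446, 427, 0]) cube([4790, 95, 2680]);
translate([446, 2892, 0]) cube([4790, 95, 2680]);
translate([446, 522, 0]) cube([95, 2370, 2680]);
translate([5141, 522, 0]) cube([95, 2370, 2680]);


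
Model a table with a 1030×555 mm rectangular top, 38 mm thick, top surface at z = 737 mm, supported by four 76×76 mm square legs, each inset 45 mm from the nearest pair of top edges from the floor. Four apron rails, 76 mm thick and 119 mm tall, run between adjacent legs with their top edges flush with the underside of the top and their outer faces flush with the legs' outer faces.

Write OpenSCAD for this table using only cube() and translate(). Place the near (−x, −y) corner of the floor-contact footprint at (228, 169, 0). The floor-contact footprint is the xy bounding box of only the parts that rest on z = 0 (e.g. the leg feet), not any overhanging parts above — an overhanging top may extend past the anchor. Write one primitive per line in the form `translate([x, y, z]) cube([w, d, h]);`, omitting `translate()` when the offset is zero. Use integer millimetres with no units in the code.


translate([183, 124, 699]) cube([1030, 555, 38]);
translate([228, 169, 0]) cube([76, 76, 699]);
translate([1092, 169, 0]) cube([76, 76, 699]);
translate([228, 558, 0]) cube([76, 76, 699]);
translate([1092, 558, 0]) cube([76, 76, 699]);
translate([304, 169, 580]) cube([788, 76, 119]);
translate([304, 558, 580]) cube([788, 76, 119]);
translate([228, 245, 580]) cube([76, 313, 119]);
translate([1092, 245, 580]) cube([76, 313, 119]);


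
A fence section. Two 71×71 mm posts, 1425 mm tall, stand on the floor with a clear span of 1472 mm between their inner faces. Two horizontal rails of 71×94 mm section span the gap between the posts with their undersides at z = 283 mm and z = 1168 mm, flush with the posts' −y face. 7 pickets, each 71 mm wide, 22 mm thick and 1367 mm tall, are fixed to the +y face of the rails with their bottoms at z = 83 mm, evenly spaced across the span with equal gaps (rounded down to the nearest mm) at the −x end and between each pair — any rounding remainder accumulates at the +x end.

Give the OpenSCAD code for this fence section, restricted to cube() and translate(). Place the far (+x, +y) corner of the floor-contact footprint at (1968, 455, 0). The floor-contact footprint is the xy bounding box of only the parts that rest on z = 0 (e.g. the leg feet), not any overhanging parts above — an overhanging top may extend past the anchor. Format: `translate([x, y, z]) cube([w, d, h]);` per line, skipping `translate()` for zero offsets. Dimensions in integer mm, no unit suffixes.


translate([354, 384, 0]) cube([71, 71, 1425]);
translate([1897, 384, 0]) cube([71, 71, 1425]);
translate([425, 384, 283]) cube([1472, 71, 94]);
translate([425, 384, 1168]) cube([1472, 71, 94]);
translate([546, 455, 83]) cube([71, 22, 1367]);
translate([738, 455, 83]) cube([71, 22, 1367]);
translate([930, 455, 83]) cube([71, 22, 1367]);
translate([1122, 455, 83]) cube([71, 22, 1367]);
translate([1314, 455, 83]) cube([71, 22, 1367]);
translate([1506, 455, 83]) cube([71, 22, 1367]);
translate([1698, 455, 83]) cube([71, 22, 1367]);


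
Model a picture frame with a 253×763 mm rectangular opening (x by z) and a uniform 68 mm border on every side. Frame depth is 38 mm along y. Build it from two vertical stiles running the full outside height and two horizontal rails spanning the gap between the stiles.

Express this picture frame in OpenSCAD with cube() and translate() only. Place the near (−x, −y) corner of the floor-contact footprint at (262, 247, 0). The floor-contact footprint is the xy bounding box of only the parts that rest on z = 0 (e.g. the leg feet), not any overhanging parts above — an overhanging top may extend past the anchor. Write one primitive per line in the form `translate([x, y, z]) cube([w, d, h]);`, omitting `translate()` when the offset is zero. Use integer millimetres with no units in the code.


translate([262, 247, 0]) cube([68, 38, 899]);
translate([583, 247, 0]) cube([68, 38, 899]);
translate([330, 247, 0]) cube([253, 38, 68]);
translate([330, 247, 831]) cube([253, 38, 68]);


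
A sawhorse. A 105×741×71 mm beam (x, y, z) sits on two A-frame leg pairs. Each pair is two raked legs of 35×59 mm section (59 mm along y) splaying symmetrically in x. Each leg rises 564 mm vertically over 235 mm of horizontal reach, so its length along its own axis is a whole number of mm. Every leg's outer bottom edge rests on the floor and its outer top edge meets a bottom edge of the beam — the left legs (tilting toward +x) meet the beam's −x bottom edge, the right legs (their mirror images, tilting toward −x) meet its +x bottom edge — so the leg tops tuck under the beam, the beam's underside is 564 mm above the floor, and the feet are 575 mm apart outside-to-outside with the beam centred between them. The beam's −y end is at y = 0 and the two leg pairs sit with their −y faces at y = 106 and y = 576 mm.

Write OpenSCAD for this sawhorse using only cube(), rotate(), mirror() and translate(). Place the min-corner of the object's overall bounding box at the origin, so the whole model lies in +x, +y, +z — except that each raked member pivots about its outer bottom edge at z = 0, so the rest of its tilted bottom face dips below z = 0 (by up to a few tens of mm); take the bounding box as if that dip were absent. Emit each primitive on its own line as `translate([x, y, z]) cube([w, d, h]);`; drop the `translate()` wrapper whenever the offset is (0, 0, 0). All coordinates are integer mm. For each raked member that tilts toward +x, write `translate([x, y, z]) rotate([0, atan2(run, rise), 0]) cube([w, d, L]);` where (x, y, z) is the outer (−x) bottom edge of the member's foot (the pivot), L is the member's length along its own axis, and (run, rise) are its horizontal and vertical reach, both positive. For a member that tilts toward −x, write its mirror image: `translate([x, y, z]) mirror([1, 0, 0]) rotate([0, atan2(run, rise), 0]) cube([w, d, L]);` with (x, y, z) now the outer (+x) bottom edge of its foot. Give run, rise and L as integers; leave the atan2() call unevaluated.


translate([235, 0, 564]) cube([105, 741, 71]);
translate([0, 106, 0]) rotate([0, atan2(235, 564), 0]) cube([35, 59, 611]);
translate([575, 106, 0]) mirror([1, 0, 0]) rotate([0, atan2(235, 564), 0]) cube([35, 59, 611]);
translate([0, 576, 0]) rotate([0, atan2(235, 564), 0]) cube([35, 59, 611]);
translate([575, 576, 0]) mirror([1, 0, 0]) rotate([0, atan2(235, 564), 0]) cube([35, 59, 611]);


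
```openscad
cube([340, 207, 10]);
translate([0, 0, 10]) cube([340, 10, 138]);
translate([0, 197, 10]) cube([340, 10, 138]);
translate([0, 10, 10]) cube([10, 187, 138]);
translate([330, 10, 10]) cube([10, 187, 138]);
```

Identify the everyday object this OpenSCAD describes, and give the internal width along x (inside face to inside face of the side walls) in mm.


An open box. The internal width is 320 mm.

A 340×207 base slab with four walls standing on it — an open box. The base is 340 mm wide and the walls are 10 mm thick, so the internal width is 340 − 2 × 10 = 320 mm.


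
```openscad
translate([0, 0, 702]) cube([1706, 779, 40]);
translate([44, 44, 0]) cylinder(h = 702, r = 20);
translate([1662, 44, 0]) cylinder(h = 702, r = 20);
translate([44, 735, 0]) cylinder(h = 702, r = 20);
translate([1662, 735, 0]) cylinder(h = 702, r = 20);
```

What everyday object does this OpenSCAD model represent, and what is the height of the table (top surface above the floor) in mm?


A table. The table height is 742 mm.

A 1706×779×40 slab sits at z = 702 on four Ø40 mm round legs — a table. The top surface is at 702 + 40 = 742 mm.


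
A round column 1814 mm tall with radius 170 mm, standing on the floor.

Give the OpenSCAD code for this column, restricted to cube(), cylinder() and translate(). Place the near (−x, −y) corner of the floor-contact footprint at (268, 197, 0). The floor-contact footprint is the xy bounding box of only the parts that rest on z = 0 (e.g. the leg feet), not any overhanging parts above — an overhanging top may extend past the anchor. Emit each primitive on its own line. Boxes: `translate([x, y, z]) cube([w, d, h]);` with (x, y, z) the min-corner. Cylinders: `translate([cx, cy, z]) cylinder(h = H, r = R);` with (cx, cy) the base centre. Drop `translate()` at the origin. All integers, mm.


translate([438, 367, 0]) cylinder(h = 1814, r = 170);


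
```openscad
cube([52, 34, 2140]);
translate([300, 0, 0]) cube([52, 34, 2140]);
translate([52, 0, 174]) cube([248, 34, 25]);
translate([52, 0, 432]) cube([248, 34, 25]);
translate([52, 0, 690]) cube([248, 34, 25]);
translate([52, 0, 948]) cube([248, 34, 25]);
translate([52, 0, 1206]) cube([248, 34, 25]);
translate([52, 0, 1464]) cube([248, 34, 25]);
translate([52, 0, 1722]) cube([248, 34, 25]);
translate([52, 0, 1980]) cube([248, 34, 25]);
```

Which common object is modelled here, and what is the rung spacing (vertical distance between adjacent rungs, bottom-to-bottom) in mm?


A ladder. The rung spacing is 258 mm.

Two tall 52×34 posts with 8 short bars between them — a ladder. Adjacent rungs sit at z = 174 and z = 432, so the spacing is 432 − 174 = 258 mm.


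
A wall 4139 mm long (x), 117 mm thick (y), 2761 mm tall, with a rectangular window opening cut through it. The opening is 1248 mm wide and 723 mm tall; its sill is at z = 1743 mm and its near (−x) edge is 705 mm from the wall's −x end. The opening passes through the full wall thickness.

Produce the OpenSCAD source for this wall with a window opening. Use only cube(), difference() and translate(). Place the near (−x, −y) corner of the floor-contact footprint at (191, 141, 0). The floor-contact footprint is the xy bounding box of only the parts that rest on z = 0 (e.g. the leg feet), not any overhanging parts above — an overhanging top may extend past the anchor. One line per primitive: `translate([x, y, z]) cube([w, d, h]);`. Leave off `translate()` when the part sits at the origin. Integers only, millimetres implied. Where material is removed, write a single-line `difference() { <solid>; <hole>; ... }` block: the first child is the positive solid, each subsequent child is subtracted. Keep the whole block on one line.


difference() { translate([191, 141, 0]) cube([4139, 117, 2761]); translate([896, 141, 1743]) cube([1248, 117, 723]); }


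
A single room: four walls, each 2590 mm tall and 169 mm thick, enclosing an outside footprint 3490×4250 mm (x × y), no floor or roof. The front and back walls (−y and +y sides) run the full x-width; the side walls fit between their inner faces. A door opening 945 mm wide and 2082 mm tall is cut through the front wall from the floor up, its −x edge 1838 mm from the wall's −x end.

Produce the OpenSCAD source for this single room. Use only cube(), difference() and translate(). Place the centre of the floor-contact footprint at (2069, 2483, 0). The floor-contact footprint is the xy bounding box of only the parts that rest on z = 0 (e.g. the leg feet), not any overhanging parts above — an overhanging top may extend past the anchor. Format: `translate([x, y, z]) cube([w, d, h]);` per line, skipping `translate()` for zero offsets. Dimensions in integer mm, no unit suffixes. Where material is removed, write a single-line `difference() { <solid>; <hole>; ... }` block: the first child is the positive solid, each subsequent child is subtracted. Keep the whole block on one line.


difference() { translate([324, 358, 0]) cube([3490, 169, 2590]); translate([2162, 358, 0]) cube([945, 169, 2082]); }
translate([324, 4439, 0]) cube([3490, 169, 2590]);
translate([324, 527, 0]) cube([169, 3912, 2590]);
translate([3645, 527, 0]) cube([169, 3912, 2590]);


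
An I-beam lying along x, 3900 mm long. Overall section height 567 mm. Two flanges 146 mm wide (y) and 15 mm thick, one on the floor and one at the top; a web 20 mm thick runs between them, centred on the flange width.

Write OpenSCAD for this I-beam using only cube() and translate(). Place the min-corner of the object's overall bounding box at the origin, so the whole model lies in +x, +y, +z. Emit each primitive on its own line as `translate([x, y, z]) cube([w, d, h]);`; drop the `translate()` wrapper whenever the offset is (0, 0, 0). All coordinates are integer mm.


cube([3900, 146, 15]);
translate([0, 63, 15]) cube([3900, 20, 537]);
translate([0, 0, 552]) cube([3900, 146, 15]);


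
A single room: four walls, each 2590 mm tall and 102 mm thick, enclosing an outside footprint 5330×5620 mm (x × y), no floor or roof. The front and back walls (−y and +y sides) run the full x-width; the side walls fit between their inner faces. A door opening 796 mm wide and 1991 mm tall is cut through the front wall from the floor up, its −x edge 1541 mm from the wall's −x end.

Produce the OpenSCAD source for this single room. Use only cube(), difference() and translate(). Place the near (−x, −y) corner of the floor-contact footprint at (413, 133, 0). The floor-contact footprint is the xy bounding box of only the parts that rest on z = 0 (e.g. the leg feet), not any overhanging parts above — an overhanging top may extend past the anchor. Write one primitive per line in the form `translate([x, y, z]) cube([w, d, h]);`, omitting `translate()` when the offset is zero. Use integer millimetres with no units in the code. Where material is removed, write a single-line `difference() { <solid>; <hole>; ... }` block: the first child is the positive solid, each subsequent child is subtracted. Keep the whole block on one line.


difference() { translate([413, 133, 0]) cube([5330, 102, 2590]); translate([1954, 133, 0]) cube([796, 102, 1991]); }
translate([413, 5651, 0]) cube([5330, 102, 2590]);
translate([413, 235, 0]) cube([102, 5416, 2590]);
translate([5641, 235, 0]) cube([102, 5416, 2590]);


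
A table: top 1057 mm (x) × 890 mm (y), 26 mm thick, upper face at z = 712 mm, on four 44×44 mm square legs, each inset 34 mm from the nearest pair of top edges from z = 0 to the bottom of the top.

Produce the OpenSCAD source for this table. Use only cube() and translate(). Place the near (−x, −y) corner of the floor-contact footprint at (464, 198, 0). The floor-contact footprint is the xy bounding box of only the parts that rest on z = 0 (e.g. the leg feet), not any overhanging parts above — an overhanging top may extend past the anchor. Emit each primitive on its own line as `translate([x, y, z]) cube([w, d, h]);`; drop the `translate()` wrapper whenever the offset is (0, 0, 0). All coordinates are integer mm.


translate([430, 164, 686]) cube([1057, 890, 26]);
translate([464, 198, 0]) cube([44, 44, 686]);
translate([1409, 198, 0]) cube([44, 44, 686]);
translate([464, 976, 0]) cube([44, 44, 686]);
translate([1409, 976, 0]) cube([44, 44, 686]);


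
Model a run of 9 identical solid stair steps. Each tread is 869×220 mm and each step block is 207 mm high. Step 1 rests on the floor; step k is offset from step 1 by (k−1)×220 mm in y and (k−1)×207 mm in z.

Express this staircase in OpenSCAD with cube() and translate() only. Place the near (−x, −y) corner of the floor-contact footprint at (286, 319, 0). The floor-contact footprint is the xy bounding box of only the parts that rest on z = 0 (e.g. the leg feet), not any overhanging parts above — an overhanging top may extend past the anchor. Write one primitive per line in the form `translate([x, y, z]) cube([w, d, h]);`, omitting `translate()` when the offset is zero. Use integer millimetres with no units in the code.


translate([286, 319, 0]) cube([869, 220, 207]);
translate([286, 539, 207]) cube([869, 220, 207]);
translate([286, 759, 414]) cube([869, 220, 207]);
translate([286, 979, 621]) cube([869, 220, 207]);
translate([286, 1199, 828]) cube([869, 220, 207]);
translate([286, 1419, 1035]) cube([869, 220, 207]);
translate([286, 1639, 1242]) cube([869, 220, 207]);
translate([286, 1859, 1449]) cube([869, 220, 207]);
translate([286, 2079, 1656]) cube([869, 220, 207]);


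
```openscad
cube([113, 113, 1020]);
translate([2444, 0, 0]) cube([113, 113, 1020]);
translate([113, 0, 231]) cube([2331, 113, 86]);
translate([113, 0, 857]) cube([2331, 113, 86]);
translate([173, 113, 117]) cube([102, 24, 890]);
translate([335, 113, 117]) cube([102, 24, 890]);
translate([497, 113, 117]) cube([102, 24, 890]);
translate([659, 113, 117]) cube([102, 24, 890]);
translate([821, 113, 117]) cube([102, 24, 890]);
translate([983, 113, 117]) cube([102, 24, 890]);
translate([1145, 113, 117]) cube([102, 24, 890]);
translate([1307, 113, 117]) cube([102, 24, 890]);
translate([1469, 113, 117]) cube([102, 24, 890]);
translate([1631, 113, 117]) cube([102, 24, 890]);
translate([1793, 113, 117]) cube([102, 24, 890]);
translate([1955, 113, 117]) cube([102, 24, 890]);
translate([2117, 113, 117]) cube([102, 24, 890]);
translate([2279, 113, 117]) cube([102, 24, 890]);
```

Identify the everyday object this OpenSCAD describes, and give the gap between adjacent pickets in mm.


A fence section. The picket gap is 60 mm.

Two posts, two rails, 14 pickets — a fence section. Span 2331 mm holds 14 pickets of 102 mm with 15 equal gaps: ⌊(2331 − 14·102) / 15⌋ = 60 mm.


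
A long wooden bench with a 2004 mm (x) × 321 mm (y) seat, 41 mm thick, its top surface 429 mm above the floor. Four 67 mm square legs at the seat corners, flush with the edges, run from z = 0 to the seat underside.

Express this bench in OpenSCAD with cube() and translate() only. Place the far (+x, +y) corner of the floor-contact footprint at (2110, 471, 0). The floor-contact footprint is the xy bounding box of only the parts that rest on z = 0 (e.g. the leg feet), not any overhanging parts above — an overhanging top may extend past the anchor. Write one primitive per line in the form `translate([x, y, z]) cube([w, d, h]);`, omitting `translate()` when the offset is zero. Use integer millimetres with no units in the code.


// leg_h = 429 − 41 = 388
translate([106, 150, 388]) cube([2004, 321, 41]);
translate([106, 150, 0]) cube([67, 67, 388]);
translate([106, 404, 0]) cube([67, 67, 388]);
translate([2043, 150, 0]) cube([67, 67, 388]);
translate([2043, 404, 0]) cube([67, 67, 388]);


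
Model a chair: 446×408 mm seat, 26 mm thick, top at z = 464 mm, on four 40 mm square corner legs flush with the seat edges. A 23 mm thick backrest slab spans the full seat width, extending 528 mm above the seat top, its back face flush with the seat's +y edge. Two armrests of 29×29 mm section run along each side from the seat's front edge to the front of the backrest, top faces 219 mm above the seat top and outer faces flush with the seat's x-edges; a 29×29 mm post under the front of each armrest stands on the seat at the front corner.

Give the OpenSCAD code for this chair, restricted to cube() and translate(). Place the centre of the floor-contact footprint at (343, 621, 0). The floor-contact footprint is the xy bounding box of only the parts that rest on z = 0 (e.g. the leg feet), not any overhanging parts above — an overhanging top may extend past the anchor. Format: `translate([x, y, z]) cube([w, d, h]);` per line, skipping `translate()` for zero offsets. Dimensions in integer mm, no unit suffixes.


// leg_h = 464 - 26 = 438
// arm post h = 219 - 29 = 190
translate([120, 417, 438]) cube([446, 408, 26]);
translate([120, 417, 0]) cube([40, 40, 438]);
translate([526, 417, 0]) cube([40, 40, 438]);
translate([120, 785, 0]) cube([40, 40, 438]);
translate([526, 785, 0]) cube([40, 40, 438]);
translate([120, 802, 464]) cube([446, 23, 528]);
translate([120, 417, 654]) cube([29, 385, 29]);
translate([537, 417, 654]) cube([29, 385, 29]);
translate([120, 417, 464]) cube([29, 29, 190]);
translate([537, 417, 464]) cube([29, 29, 190]);


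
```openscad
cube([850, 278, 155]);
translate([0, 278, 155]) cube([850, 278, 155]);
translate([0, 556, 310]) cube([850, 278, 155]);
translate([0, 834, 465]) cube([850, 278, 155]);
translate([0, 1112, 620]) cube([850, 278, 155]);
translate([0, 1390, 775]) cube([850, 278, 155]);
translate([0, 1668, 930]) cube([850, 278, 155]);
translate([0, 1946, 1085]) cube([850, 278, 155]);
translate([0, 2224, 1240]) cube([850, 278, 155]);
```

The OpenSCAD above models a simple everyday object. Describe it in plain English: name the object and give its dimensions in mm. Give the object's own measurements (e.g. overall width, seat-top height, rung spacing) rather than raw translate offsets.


A straight staircase of 9 solid steps. Each step is 850 mm wide (x), 278 mm deep (y, the going) and 155 mm tall (the rise). The first step rests on the floor; each subsequent step sits one going further in +y and one rise higher in +z, directly behind and above the previous step with no overlap.


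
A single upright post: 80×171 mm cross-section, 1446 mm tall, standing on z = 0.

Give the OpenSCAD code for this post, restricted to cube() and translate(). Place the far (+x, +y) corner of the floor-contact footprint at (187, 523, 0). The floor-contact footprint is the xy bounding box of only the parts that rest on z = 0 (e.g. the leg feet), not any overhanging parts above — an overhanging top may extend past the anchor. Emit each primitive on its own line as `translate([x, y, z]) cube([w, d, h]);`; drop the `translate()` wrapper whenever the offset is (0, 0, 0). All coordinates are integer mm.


translate([107, 352, 0]) cube([80, 171, 1446]);


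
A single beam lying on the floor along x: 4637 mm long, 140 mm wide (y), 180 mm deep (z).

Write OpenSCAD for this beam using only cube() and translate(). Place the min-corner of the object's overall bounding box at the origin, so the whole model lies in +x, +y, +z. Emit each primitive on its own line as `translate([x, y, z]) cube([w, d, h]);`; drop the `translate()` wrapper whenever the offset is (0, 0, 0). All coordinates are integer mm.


cube([4637, 140, 180]);


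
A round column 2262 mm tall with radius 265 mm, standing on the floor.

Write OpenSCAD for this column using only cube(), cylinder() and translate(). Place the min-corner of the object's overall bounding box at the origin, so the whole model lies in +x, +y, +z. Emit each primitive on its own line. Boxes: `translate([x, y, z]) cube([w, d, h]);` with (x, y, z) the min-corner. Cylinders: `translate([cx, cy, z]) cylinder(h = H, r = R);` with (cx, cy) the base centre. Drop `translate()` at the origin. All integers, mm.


translate([265, 265, 0]) cylinder(h = 2262, r = 265);


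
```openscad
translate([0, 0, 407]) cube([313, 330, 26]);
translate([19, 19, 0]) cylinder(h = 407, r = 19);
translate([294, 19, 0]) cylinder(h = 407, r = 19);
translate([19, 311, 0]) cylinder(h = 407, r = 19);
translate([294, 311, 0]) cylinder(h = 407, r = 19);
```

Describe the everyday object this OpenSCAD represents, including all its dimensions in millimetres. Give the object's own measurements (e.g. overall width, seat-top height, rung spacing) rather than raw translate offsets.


A simple wooden stool: a rectangular seat 313 mm (x) by 330 mm (y), 26 mm thick, top face at z = 433 mm, on four round legs, each 38 mm in diameter. The legs rest on z = 0, each leg's axis is inset half a diameter from the nearest pair of seat edges (so the leg's bounding box is flush with the corner).


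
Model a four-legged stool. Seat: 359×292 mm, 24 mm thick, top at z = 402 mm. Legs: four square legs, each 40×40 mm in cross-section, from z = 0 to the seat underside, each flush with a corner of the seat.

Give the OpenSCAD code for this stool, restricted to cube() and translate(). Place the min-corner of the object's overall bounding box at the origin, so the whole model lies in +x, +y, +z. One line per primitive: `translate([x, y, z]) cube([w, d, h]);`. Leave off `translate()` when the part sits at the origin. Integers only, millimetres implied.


translate([0, 0, 378]) cube([359, 292, 24]);
cube([40, 40, 378]);
translate([319, 0, 0]) cube([40, 40, 378]);
translate([0, 252, 0]) cube([40, 40, 378]);
translate([319, 252, 0]) cube([40, 40, 378]);


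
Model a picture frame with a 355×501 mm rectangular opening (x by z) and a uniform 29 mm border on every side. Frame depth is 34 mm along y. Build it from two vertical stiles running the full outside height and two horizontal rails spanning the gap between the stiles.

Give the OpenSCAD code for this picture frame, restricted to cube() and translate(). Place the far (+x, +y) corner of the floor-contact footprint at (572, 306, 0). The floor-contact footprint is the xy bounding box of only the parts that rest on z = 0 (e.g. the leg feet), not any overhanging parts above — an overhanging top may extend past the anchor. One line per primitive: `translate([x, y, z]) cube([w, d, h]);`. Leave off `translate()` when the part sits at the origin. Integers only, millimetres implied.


translate([159, 272, 0]) cube([29, 34, 559]);
translate([543, 272, 0]) cube([29, 34, 559]);
translate([188, 272, 0]) cube([355, 34, 29]);
translate([188, 272, 530]) cube([355, 34, 29]);


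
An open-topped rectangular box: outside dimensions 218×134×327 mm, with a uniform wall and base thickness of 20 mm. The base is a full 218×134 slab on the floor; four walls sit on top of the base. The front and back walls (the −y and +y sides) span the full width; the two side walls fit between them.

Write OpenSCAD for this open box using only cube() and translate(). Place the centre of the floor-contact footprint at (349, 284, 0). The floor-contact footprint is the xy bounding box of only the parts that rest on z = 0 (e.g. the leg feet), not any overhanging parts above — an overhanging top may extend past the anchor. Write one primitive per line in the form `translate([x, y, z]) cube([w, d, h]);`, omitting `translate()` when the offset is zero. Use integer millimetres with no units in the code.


translate([240, 217, 0]) cube([218, 134, 20]);
translate([240, 217, 20]) cube([218, 20, 307]);
translate([240, 331, 20]) cube([218, 20, 307]);
translate([240, 237, 20]) cube([20, 94, 307]);
translate([438, 237, 20]) cube([20, 94, 307]);


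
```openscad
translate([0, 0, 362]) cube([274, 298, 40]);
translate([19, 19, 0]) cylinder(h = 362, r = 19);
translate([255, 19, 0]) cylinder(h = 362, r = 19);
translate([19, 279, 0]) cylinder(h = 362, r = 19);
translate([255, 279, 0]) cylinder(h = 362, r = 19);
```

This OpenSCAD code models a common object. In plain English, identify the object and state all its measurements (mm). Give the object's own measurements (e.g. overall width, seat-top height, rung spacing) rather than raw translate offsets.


A simple wooden stool: a rectangular seat 274 mm (x) by 298 mm (y), 40 mm thick, top face at z = 402 mm, on four round legs, each 38 mm in diameter. The legs rest on z = 0, each leg's axis is inset half a diameter from the nearest pair of seat edges (so the leg's bounding box is flush with the corner).


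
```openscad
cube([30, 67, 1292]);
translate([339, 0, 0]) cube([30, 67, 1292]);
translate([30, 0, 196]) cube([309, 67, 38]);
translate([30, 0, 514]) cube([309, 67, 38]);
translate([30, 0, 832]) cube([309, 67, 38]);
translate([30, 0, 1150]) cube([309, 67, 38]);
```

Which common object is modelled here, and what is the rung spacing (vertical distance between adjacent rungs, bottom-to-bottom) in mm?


A ladder. The rung spacing is 318 mm.

Two tall 30×67 posts with 4 short bars between them — a ladder. Adjacent rungs sit at z = 196 and z = 514, so the spacing is 514 − 196 = 318 mm.


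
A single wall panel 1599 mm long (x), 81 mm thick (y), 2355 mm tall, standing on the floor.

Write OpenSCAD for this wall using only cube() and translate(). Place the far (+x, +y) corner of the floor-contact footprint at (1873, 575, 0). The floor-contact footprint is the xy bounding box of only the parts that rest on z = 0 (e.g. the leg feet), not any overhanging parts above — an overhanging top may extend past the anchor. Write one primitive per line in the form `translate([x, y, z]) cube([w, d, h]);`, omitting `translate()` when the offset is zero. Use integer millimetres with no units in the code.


translate([274, 494, 0]) cube([1599, 81, 2355]);
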